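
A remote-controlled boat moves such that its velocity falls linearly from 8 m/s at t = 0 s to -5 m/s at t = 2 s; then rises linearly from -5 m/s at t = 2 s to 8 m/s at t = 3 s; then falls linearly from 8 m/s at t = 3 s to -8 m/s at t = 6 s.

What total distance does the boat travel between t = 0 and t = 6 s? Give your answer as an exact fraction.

Distance (not displacement) is the total path length: add the absolute areas under v-t.
0–2 s: v = 0 at t = 16/13 s; triangle areas 64/13 + 25/13 = 89/13 m
2–3 s: v = 0 at t = 31/13 s; triangle areas 25/26 + 32/13 = 89/26 m
3–6 s: v = 0 at t = 4.5 s; triangle areas 6 + 6 = 12 m
Total distance = 579/26 m

579/26 m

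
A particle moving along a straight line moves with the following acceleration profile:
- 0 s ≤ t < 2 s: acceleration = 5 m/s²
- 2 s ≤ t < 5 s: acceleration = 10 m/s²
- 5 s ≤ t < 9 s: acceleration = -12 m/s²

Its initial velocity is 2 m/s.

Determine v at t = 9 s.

Δv equals the area under the a-t graph; then v = v₀ + Δv.
0–2 s: 5 × 2 = 10 m/s
2–5 s: 10 × 3 = 30 m/s
5–9 s: -12 × 4 = -48 m/s
Δv = -8 m/s, so v(9) = 2 + (-8) = -6 m/s.

-6 m/s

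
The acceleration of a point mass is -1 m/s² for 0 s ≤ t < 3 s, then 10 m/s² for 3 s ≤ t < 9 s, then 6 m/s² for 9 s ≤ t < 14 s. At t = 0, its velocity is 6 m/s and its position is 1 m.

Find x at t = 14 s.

602.5 m

On each constant-a segment, Δv = aΔt and Δx = v₀Δt + ½aΔt²; chain segment to segment.
0–3 s: v starts 6 m/s; Δx = 6·3 + ½·-1·3² = 13.5 m; v ends 3 m/s.
3–9 s: v starts 3 m/s; Δx = 3·6 + ½·10·6² = 198 m; v ends 63 m/s.
9–14 s: v starts 63 m/s; Δx = 63·5 + ½·6·5² = 390 m; v ends 93 m/s.
x(14) = 1 + Σ Δx = 602.5 m.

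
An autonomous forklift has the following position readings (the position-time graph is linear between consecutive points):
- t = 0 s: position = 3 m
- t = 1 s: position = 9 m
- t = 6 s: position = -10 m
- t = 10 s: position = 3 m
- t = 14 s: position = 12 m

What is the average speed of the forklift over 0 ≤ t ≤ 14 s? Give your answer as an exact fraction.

47/14 m/s

Average speed = (total path length)/(elapsed time); on a piecewise-linear x-t graph the path length is Σ|Δx|.
0–1 s: |Δx| = |9 − 3| = 6 m
1–6 s: |Δx| = |-10 − 9| = 19 m
6–10 s: |Δx| = |3 − -10| = 13 m
10–14 s: |Δx| = |12 − 3| = 9 m
Total path = 47 m; average speed = 47/14 = 47/14 m/s.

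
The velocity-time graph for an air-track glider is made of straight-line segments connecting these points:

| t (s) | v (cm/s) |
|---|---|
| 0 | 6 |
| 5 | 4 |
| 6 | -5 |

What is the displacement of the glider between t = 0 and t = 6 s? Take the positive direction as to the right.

Displacement is the signed area under the v-t curve.
0–5 s: ½(6 + 4)(5) = 25 cm
5–6 s: ½(4 + -5)(1) = -0.5 cm
Net displacement = 24.5 cm

24.5 cm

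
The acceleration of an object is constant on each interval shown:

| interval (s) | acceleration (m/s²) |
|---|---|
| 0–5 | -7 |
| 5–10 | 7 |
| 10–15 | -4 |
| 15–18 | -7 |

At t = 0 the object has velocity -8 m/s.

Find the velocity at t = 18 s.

-49 m/s

Δv equals the area under the a-t graph; then v = v₀ + Δv.
0–5 s: -7 × 5 = -35 m/s
5–10 s: 7 × 5 = 35 m/s
10–15 s: -4 × 5 = -20 m/s
15–18 s: -7 × 3 = -21 m/s
Δv = -41 m/s, so v(18) = -8 + (-41) = -49 m/s.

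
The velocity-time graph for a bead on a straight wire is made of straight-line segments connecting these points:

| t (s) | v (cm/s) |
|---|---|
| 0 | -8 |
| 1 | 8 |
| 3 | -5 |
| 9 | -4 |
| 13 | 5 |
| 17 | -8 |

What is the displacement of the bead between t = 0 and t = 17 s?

Displacement is the signed area under the v-t curve.
0–1 s: ½(-8 + 8)(1) = 0 cm
1–3 s: ½(8 + -5)(2) = 3 cm
3–9 s: ½(-5 + -4)(6) = -27 cm
9–13 s: ½(-4 + 5)(4) = 2 cm
13–17 s: ½(5 + -8)(4) = -6 cm
Net displacement = -28 cm

-28 cm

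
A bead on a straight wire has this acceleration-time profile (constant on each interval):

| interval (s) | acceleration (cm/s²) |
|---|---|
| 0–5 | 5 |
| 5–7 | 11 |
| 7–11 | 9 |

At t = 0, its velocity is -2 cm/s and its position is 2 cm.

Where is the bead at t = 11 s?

374.5 cm

On each constant-a segment, Δv = aΔt and Δx = v₀Δt + ½aΔt²; chain segment to segment.
0–5 s: v starts -2 cm/s; Δx = -2·5 + ½·5·5² = 52.5 cm; v ends 23 cm/s.
5–7 s: v starts 23 cm/s; Δx = 23·2 + ½·11·2² = 68 cm; v ends 45 cm/s.
7–11 s: v starts 45 cm/s; Δx = 45·4 + ½·9·4² = 252 cm; v ends 81 cm/s.
x(11) = 2 + Σ Δx = 374.5 cm.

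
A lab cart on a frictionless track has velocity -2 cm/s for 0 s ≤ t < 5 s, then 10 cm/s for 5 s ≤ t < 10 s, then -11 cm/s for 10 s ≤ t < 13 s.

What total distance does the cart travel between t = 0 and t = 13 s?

Distance (not displacement) is the total path length: add the absolute areas under v-t.
0–5 s: |-2| × 5 = 10 cm
5–10 s: |10| × 5 = 50 cm
10–13 s: |-11| × 3 = 33 cm
Total distance = 93 cm

93 cm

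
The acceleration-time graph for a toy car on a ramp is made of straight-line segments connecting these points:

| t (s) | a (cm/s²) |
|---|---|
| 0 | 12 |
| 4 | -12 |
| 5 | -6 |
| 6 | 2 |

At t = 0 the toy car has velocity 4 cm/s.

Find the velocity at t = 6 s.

Δv equals the area under the a-t graph; then v = v₀ + Δv.
0–4 s: ½(12 + -12)(4) = 0 cm/s
4–5 s: ½(-12 + -6)(1) = -9 cm/s
5–6 s: ½(-6 + 2)(1) = -2 cm/s
Δv = -11 cm/s, so v(6) = 4 + (-11) = -7 cm/s.

-7 cm/s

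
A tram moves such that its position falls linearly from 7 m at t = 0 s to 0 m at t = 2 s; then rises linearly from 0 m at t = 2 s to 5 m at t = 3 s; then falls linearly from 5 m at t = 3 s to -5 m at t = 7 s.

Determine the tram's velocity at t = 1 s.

Velocity is the slope of the x-t graph on 0–2 s: (0 − 7)/(2 − 0) = -3.5 m/s.

-3.5 m/s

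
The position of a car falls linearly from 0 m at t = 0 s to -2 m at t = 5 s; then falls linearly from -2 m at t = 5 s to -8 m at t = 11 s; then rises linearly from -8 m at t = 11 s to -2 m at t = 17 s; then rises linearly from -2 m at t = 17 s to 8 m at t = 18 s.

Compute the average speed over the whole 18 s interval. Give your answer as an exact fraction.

Average speed = (total path length)/(elapsed time); on a piecewise-linear x-t graph the path length is Σ|Δx|.
0–5 s: |Δx| = |-2 − 0| = 2 m
5–11 s: |Δx| = |-8 − -2| = 6 m
11–17 s: |Δx| = |-2 − -8| = 6 m
17–18 s: |Δx| = |8 − -2| = 10 m
Total path = 24 m; average speed = 24/18 = 4/3 m/s.

4/3 m/s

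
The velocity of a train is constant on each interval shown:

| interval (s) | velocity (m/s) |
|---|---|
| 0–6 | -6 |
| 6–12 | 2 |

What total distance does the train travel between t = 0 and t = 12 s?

Distance (not displacement) is the total path length: add the absolute areas under v-t.
0–6 s: |-6| × 6 = 36 m
6–12 s: |2| × 6 = 12 m
Total distance = 48 m

48 m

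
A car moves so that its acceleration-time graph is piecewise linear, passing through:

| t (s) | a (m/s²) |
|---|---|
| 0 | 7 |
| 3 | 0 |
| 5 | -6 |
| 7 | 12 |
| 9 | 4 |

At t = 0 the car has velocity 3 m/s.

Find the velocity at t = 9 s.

Δv equals the area under the a-t graph; then v = v₀ + Δv.
0–3 s: ½(7 + 0)(3) = 10.5 m/s
3–5 s: ½(0 + -6)(2) = -6 m/s
5–7 s: ½(-6 + 12)(2) = 6 m/s
7–9 s: ½(12 + 4)(2) = 16 m/s
Δv = 26.5 m/s, so v(9) = 3 + (26.5) = 29.5 m/s.

29.5 m/s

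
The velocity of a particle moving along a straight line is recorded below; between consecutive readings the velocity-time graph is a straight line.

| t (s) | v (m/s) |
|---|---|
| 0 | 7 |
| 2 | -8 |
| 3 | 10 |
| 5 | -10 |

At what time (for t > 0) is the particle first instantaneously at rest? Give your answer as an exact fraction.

v changes sign on 0–2 s (from 7 to -8); the graph is linear there, so v = 0 at t = 0 + (-7)·(2 − 0)/(-8 − 7) = 14/15 s.

t = 14/15 s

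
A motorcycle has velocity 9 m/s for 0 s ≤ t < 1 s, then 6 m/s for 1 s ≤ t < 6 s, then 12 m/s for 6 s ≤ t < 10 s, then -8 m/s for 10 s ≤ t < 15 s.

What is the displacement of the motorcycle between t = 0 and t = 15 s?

47 m

Net displacement equals the area under the velocity-time graph (areas below the axis count negative).
0–1 s: 9 × 1 = 9 m
1–6 s: 6 × 5 = 30 m
6–10 s: 12 × 4 = 48 m
10–15 s: -8 × 5 = -40 m
Net displacement = 47 m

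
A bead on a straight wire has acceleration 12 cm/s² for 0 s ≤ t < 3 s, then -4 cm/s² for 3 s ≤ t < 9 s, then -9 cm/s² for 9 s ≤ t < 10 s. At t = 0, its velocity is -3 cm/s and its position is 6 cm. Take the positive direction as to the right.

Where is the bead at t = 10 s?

On each constant-a segment, Δv = aΔt and Δx = v₀Δt + ½aΔt²; chain segment to segment.
0–3 s: v starts -3 cm/s; Δx = -3·3 + ½·12·3² = 45 cm; v ends 33 cm/s.
3–9 s: v starts 33 cm/s; Δx = 33·6 + ½·-4·6² = 126 cm; v ends 9 cm/s.
9–10 s: v starts 9 cm/s; Δx = 9·1 + ½·-9·1² = 4.5 cm; v ends 0 cm/s.
x(10) = 6 + Σ Δx = 181.5 cm.

181.5 cm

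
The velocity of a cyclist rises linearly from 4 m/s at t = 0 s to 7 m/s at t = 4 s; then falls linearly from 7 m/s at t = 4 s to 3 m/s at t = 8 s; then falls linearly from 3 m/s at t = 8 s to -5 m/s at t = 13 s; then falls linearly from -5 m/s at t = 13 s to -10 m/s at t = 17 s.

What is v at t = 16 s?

On 13–17 s the graph is linear from -5 to -10 m/s: v(16) = -5 + (-10 − -5)·(16 − 13)/(17 − 13) = -8.75 m/s.

-8.75 m/s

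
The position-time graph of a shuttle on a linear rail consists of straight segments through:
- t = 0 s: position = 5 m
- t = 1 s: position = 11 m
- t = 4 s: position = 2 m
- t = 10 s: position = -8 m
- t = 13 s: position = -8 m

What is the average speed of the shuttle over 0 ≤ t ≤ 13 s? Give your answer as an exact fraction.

Average speed = (total path length)/(elapsed time); on a piecewise-linear x-t graph the path length is Σ|Δx|.
0–1 s: |Δx| = |11 − 5| = 6 m
1–4 s: |Δx| = |2 − 11| = 9 m
4–10 s: |Δx| = |-8 − 2| = 10 m
10–13 s: |Δx| = |-8 − -8| = 0 m
Total path = 25 m; average speed = 25/13 = 25/13 m/s.

25/13 m/s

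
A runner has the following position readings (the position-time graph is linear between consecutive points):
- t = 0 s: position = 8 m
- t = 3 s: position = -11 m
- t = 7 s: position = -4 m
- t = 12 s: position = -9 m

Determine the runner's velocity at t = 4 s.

Velocity is the slope of the x-t graph on 3–7 s: (-4 − -11)/(7 − 3) = 1.75 m/s.

1.75 m/s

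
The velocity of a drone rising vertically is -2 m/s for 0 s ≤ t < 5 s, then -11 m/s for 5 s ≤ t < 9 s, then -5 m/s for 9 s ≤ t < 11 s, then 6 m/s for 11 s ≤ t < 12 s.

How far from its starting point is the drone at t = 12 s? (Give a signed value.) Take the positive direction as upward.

Net displacement equals the area under the velocity-time graph (areas below the axis count negative).
0–5 s: -2 × 5 = -10 m
5–9 s: -11 × 4 = -44 m
9–11 s: -5 × 2 = -10 m
11–12 s: 6 × 1 = 6 m
Net displacement = -58 m

-58 m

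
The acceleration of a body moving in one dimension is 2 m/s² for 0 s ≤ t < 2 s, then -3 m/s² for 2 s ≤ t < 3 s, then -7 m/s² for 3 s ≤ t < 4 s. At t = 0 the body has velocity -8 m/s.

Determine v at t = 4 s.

Δv equals the area under the a-t graph; then v = v₀ + Δv.
0–2 s: 2 × 2 = 4 m/s
2–3 s: -3 × 1 = -3 m/s
3–4 s: -7 × 1 = -7 m/s
Δv = -6 m/s, so v(4) = -8 + (-6) = -14 m/s.

-14 m/s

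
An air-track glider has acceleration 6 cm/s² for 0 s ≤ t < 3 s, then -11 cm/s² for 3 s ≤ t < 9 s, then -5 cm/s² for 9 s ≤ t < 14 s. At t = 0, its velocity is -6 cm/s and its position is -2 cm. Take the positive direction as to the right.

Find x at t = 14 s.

-451.5 cm

On each constant-a segment, Δv = aΔt and Δx = v₀Δt + ½aΔt²; chain segment to segment.
0–3 s: v starts -6 cm/s; Δx = -6·3 + ½·6·3² = 9 cm; v ends 12 cm/s.
3–9 s: v starts 12 cm/s; Δx = 12·6 + ½·-11·6² = -126 cm; v ends -54 cm/s.
9–14 s: v starts -54 cm/s; Δx = -54·5 + ½·-5·5² = -332.5 cm; v ends -79 cm/s.
x(14) = -2 + Σ Δx = -451.5 cm.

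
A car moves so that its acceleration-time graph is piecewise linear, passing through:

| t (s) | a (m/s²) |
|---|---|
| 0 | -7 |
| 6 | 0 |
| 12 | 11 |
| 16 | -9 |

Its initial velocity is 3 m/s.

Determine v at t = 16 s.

Δv equals the area under the a-t graph; then v = v₀ + Δv.
0–6 s: ½(-7 + 0)(6) = -21 m/s
6–12 s: ½(0 + 11)(6) = 33 m/s
12–16 s: ½(11 + -9)(4) = 4 m/s
Δv = 16 m/s, so v(16) = 3 + (16) = 19 m/s.

19 m/s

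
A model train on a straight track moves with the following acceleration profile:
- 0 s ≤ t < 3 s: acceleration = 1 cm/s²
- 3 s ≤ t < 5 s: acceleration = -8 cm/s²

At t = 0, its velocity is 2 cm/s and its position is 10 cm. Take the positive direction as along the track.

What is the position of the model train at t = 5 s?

14.5 cm

On each constant-a segment, Δv = aΔt and Δx = v₀Δt + ½aΔt²; chain segment to segment.
0–3 s: v starts 2 cm/s; Δx = 2·3 + ½·1·3² = 10.5 cm; v ends 5 cm/s.
3–5 s: v starts 5 cm/s; Δx = 5·2 + ½·-8·2² = -6 cm; v ends -11 cm/s.
x(5) = 10 + Σ Δx = 14.5 cm.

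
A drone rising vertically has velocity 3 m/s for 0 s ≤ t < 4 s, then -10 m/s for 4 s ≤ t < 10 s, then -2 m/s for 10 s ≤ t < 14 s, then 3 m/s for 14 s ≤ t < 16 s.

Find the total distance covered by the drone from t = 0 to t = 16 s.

86 m

Distance (not displacement) is the total path length: add the absolute areas under v-t.
0–4 s: |3| × 4 = 12 m
4–10 s: |-10| × 6 = 60 m
10–14 s: |-2| × 4 = 8 m
14–16 s: |3| × 2 = 6 m
Total distance = 86 m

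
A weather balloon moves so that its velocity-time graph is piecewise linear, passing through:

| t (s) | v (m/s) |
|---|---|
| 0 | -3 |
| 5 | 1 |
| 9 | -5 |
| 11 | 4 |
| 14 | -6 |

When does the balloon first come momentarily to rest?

v changes sign on 0–5 s (from -3 to 1); the graph is linear there, so v = 0 at t = 0 + (3)·(5 − 0)/(1 − -3) = 3.75 s.

t = 3.75 s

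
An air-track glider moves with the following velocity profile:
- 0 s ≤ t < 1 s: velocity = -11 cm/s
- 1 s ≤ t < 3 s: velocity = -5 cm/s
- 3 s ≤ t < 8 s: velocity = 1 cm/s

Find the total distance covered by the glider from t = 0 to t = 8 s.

26 cm

Distance (not displacement) is the total path length: add the absolute areas under v-t.
0–1 s: |-11| × 1 = 11 cm
1–3 s: |-5| × 2 = 10 cm
3–8 s: |1| × 5 = 5 cm
Total distance = 26 cm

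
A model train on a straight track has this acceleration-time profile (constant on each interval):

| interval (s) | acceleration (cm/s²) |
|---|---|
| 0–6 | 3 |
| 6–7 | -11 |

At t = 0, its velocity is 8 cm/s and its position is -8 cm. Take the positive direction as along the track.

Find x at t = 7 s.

114.5 cm

On each constant-a segment, Δv = aΔt and Δx = v₀Δt + ½aΔt²; chain segment to segment.
0–6 s: v starts 8 cm/s; Δx = 8·6 + ½·3·6² = 102 cm; v ends 26 cm/s.
6–7 s: v starts 26 cm/s; Δx = 26·1 + ½·-11·1² = 20.5 cm; v ends 15 cm/s.
x(7) = -8 + Σ Δx = 114.5 cm.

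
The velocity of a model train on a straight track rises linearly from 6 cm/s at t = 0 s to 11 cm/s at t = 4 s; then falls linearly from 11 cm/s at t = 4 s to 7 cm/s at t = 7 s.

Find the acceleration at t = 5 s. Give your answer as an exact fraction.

Acceleration is the slope of the v-t graph on 4–7 s: (7 − 11)/(7 − 4) = -4/3 cm/s².

-4/3 cm/s²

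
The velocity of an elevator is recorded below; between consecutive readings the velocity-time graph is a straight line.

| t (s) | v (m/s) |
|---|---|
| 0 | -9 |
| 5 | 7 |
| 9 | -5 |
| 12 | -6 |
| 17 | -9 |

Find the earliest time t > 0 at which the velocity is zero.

v changes sign on 0–5 s (from -9 to 7); the graph is linear there, so v = 0 at t = 0 + (9)·(5 − 0)/(7 − -9) = 2.8125 s.

t = 2.8125 s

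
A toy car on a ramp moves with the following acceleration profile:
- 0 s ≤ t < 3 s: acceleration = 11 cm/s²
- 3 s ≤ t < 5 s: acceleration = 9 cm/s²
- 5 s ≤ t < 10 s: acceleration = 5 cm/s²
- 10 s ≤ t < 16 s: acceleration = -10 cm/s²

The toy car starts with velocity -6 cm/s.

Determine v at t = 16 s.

Δv equals the area under the a-t graph; then v = v₀ + Δv.
0–3 s: 11 × 3 = 33 cm/s
3–5 s: 9 × 2 = 18 cm/s
5–10 s: 5 × 5 = 25 cm/s
10–16 s: -10 × 6 = -60 cm/s
Δv = 16 cm/s, so v(16) = -6 + (16) = 10 cm/s.

10 cm/s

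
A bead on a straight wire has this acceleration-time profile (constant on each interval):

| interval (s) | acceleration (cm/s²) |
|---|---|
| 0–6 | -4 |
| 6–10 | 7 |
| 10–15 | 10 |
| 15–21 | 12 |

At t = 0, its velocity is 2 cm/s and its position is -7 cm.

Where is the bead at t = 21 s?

608 cm

On each constant-a segment, Δv = aΔt and Δx = v₀Δt + ½aΔt²; chain segment to segment.
0–6 s: v starts 2 cm/s; Δx = 2·6 + ½·-4·6² = -60 cm; v ends -22 cm/s.
6–10 s: v starts -22 cm/s; Δx = -22·4 + ½·7·4² = -32 cm; v ends 6 cm/s.
10–15 s: v starts 6 cm/s; Δx = 6·5 + ½·10·5² = 155 cm; v ends 56 cm/s.
15–21 s: v starts 56 cm/s; Δx = 56·6 + ½·12·6² = 552 cm; v ends 128 cm/s.
x(21) = -7 + Σ Δx = 608 cm.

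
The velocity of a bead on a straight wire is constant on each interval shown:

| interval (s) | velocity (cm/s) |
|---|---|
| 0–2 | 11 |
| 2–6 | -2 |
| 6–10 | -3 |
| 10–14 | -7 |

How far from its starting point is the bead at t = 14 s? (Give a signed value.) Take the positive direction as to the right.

Displacement is the signed area under the v-t curve.
0–2 s: 11 × 2 = 22 cm
2–6 s: -2 × 4 = -8 cm
6–10 s: -3 × 4 = -12 cm
10–14 s: -7 × 4 = -28 cm
Net displacement = -26 cm

-26 cm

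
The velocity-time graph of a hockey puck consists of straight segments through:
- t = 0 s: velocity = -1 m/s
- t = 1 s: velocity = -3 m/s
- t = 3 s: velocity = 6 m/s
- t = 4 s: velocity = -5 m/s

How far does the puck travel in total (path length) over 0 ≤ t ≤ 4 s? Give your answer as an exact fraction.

215/22 m

Total distance travelled is ∫|v| dt — sum the magnitudes of each area piece.
0–1 s: |½(-1 + -3)(1)| = 2 m
1–3 s: v = 0 at t = 5/3 s; triangle areas 1 + 4 = 5 m
3–4 s: v = 0 at t = 39/11 s; triangle areas 18/11 + 25/22 = 61/22 m
Total distance = 215/22 m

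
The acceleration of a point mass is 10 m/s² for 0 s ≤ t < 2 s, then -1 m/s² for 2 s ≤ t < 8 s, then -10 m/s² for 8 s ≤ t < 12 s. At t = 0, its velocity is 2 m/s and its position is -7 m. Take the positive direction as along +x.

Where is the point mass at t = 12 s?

On each constant-a segment, Δv = aΔt and Δx = v₀Δt + ½aΔt²; chain segment to segment.
0–2 s: v starts 2 m/s; Δx = 2·2 + ½·10·2² = 24 m; v ends 22 m/s.
2–8 s: v starts 22 m/s; Δx = 22·6 + ½·-1·6² = 114 m; v ends 16 m/s.
8–12 s: v starts 16 m/s; Δx = 16·4 + ½·-10·4² = -16 m; v ends -24 m/s.
x(12) = -7 + Σ Δx = 115 m.

115 m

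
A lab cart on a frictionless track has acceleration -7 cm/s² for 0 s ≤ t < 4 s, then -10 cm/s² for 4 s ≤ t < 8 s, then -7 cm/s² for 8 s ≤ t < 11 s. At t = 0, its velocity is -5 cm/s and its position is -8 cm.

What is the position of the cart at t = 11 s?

-546.5 cm

On each constant-a segment, Δv = aΔt and Δx = v₀Δt + ½aΔt²; chain segment to segment.
0–4 s: v starts -5 cm/s; Δx = -5·4 + ½·-7·4² = -76 cm; v ends -33 cm/s.
4–8 s: v starts -33 cm/s; Δx = -33·4 + ½·-10·4² = -212 cm; v ends -73 cm/s.
8–11 s: v starts -73 cm/s; Δx = -73·3 + ½·-7·3² = -250.5 cm; v ends -94 cm/s.
x(11) = -8 + Σ Δx = -546.5 cm.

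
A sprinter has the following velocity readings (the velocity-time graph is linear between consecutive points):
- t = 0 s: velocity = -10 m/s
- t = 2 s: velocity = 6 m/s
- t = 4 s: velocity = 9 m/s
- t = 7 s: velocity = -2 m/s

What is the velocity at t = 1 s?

On 0–2 s the graph is linear from -10 to 6 m/s: v(1) = -10 + (6 − -10)·(1 − 0)/(2 − 0) = -2 m/s.

-2 m/s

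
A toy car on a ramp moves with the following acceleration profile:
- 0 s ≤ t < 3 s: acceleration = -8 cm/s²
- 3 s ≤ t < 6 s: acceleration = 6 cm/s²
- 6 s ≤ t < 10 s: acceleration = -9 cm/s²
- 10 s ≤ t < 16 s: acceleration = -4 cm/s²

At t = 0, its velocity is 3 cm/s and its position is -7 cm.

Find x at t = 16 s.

-460 cm

On each constant-a segment, Δv = aΔt and Δx = v₀Δt + ½aΔt²; chain segment to segment.
0–3 s: v starts 3 cm/s; Δx = 3·3 + ½·-8·3² = -27 cm; v ends -21 cm/s.
3–6 s: v starts -21 cm/s; Δx = -21·3 + ½·6·3² = -36 cm; v ends -3 cm/s.
6–10 s: v starts -3 cm/s; Δx = -3·4 + ½·-9·4² = -84 cm; v ends -39 cm/s.
10–16 s: v starts -39 cm/s; Δx = -39·6 + ½·-4·6² = -306 cm; v ends -63 cm/s.
x(16) = -7 + Σ Δx = -460 cm.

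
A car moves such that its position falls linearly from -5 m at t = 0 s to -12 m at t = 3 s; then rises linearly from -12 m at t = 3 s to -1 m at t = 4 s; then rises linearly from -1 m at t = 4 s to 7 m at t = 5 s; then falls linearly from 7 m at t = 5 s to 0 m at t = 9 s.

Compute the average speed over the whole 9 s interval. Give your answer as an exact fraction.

11/3 m/s

Average speed = (total path length)/(elapsed time); on a piecewise-linear x-t graph the path length is Σ|Δx|.
0–3 s: |Δx| = |-12 − -5| = 7 m
3–4 s: |Δx| = |-1 − -12| = 11 m
4–5 s: |Δx| = |7 − -1| = 8 m
5–9 s: |Δx| = |0 − 7| = 7 m
Total path = 33 m; average speed = 33/9 = 11/3 m/s.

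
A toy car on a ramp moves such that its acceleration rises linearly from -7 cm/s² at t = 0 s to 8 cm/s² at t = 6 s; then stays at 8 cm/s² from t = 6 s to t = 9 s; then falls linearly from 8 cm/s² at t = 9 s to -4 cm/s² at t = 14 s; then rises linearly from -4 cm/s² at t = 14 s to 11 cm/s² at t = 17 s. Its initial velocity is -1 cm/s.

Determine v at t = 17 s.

Δv equals the area under the a-t graph; then v = v₀ + Δv.
0–6 s: ½(-7 + 8)(6) = 3 cm/s
6–9 s: 8 × 3 = 24 cm/s
9–14 s: ½(8 + -4)(5) = 10 cm/s
14–17 s: ½(-4 + 11)(3) = 10.5 cm/s
Δv = 47.5 cm/s, so v(17) = -1 + (47.5) = 46.5 cm/s.

46.5 cm/s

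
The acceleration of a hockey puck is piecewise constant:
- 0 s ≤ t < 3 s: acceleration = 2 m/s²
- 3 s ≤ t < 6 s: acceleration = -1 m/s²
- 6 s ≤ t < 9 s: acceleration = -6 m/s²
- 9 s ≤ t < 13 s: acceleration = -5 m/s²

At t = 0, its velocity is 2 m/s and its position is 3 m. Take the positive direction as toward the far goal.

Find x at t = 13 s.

-66.5 m

On each constant-a segment, Δv = aΔt and Δx = v₀Δt + ½aΔt²; chain segment to segment.
0–3 s: v starts 2 m/s; Δx = 2·3 + ½·2·3² = 15 m; v ends 8 m/s.
3–6 s: v starts 8 m/s; Δx = 8·3 + ½·-1·3² = 19.5 m; v ends 5 m/s.
6–9 s: v starts 5 m/s; Δx = 5·3 + ½·-6·3² = -12 m; v ends -13 m/s.
9–13 s: v starts -13 m/s; Δx = -13·4 + ½·-5·4² = -92 m; v ends -33 m/s.
x(13) = 3 + Σ Δx = -66.5 m.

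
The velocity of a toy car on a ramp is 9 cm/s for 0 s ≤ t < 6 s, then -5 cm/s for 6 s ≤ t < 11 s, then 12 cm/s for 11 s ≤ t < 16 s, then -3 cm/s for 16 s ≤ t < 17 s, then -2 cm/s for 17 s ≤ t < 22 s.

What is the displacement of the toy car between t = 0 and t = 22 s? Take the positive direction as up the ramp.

Net displacement equals the area under the velocity-time graph (areas below the axis count negative).
0–6 s: 9 × 6 = 54 cm
6–11 s: -5 × 5 = -25 cm
11–16 s: 12 × 5 = 60 cm
16–17 s: -3 × 1 = -3 cm
17–22 s: -2 × 5 = -10 cm
Net displacement = 76 cm

76 cm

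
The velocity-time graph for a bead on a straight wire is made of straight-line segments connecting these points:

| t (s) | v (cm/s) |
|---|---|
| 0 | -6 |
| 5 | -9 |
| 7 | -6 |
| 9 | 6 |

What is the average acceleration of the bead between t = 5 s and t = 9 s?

3.75 cm/s²

Average acceleration = Δv/Δt = (6 − -9)/(9 − 5) = 3.75 cm/s².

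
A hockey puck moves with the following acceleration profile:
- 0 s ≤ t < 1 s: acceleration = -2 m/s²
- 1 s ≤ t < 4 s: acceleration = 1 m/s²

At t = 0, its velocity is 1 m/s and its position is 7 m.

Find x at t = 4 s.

On each constant-a segment, Δv = aΔt and Δx = v₀Δt + ½aΔt²; chain segment to segment.
0–1 s: v starts 1 m/s; Δx = 1·1 + ½·-2·1² = 0 m; v ends -1 m/s.
1–4 s: v starts -1 m/s; Δx = -1·3 + ½·1·3² = 1.5 m; v ends 2 m/s.
x(4) = 7 + Σ Δx = 8.5 m.

8.5 m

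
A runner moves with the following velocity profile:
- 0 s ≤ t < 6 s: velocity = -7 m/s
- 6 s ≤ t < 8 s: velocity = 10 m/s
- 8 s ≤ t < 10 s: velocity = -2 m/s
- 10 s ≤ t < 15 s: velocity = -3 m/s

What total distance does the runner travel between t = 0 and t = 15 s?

Total distance travelled is ∫|v| dt — sum the magnitudes of each area piece.
0–6 s: |-7| × 6 = 42 m
6–8 s: |10| × 2 = 20 m
8–10 s: |-2| × 2 = 4 m
10–15 s: |-3| × 5 = 15 m
Total distance = 81 m

81 m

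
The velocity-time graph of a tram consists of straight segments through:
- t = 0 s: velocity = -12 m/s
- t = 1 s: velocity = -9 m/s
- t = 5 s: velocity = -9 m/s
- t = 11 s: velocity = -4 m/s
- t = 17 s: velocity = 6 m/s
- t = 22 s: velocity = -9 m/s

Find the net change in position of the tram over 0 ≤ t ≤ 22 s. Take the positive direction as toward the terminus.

-87 m

Displacement is the signed area under the v-t curve.
0–1 s: ½(-12 + -9)(1) = -10.5 m
1–5 s: -9 × 4 = -36 m
5–11 s: ½(-9 + -4)(6) = -39 m
11–17 s: ½(-4 + 6)(6) = 6 m
17–22 s: ½(6 + -9)(5) = -7.5 m
Net displacement = -87 m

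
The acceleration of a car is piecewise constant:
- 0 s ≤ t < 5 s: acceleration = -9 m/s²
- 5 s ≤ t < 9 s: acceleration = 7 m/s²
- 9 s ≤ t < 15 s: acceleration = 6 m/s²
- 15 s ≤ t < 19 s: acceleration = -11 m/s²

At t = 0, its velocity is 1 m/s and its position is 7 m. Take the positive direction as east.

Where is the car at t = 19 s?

-216.5 m

On each constant-a segment, Δv = aΔt and Δx = v₀Δt + ½aΔt²; chain segment to segment.
0–5 s: v starts 1 m/s; Δx = 1·5 + ½·-9·5² = -107.5 m; v ends -44 m/s.
5–9 s: v starts -44 m/s; Δx = -44·4 + ½·7·4² = -120 m; v ends -16 m/s.
9–15 s: v starts -16 m/s; Δx = -16·6 + ½·6·6² = 12 m; v ends 20 m/s.
15–19 s: v starts 20 m/s; Δx = 20·4 + ½·-11·4² = -8 m; v ends -24 m/s.
x(19) = 7 + Σ Δx = -216.5 m.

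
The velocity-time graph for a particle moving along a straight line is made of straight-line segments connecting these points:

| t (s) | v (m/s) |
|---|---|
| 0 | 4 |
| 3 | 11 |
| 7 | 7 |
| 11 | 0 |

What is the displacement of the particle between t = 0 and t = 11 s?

72.5 m

Displacement is the signed area under the v-t curve.
0–3 s: ½(4 + 11)(3) = 22.5 m
3–7 s: ½(11 + 7)(4) = 36 m
7–11 s: ½(7 + 0)(4) = 14 m
Net displacement = 72.5 m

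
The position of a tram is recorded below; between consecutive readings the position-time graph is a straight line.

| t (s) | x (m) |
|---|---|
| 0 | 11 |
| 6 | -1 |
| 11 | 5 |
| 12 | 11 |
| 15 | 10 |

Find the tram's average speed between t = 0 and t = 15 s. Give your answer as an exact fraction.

5/3 m/s

Average speed = (total path length)/(elapsed time); on a piecewise-linear x-t graph the path length is Σ|Δx|.
0–6 s: |Δx| = |-1 − 11| = 12 m
6–11 s: |Δx| = |5 − -1| = 6 m
11–12 s: |Δx| = |11 − 5| = 6 m
12–15 s: |Δx| = |10 − 11| = 1 m
Total path = 25 m; average speed = 25/15 = 5/3 m/s.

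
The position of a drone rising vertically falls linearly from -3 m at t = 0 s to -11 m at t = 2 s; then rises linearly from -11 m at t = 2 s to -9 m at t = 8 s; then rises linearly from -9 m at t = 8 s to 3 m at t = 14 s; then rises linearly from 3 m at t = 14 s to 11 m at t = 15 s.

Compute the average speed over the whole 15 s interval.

Average speed = (total path length)/(elapsed time); on a piecewise-linear x-t graph the path length is Σ|Δx|.
0–2 s: |Δx| = |-11 − -3| = 8 m
2–8 s: |Δx| = |-9 − -11| = 2 m
8–14 s: |Δx| = |3 − -9| = 12 m
14–15 s: |Δx| = |11 − 3| = 8 m
Total path = 30 m; average speed = 30/15 = 2 m/s.

2 m/s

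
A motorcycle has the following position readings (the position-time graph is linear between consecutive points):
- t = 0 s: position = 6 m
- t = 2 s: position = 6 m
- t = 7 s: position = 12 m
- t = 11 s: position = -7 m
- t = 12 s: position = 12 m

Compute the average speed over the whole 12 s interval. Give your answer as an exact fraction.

11/3 m/s

Average speed = (total path length)/(elapsed time); on a piecewise-linear x-t graph the path length is Σ|Δx|.
0–2 s: |Δx| = |6 − 6| = 0 m
2–7 s: |Δx| = |12 − 6| = 6 m
7–11 s: |Δx| = |-7 − 12| = 19 m
11–12 s: |Δx| = |12 − -7| = 19 m
Total path = 44 m; average speed = 44/12 = 11/3 m/s.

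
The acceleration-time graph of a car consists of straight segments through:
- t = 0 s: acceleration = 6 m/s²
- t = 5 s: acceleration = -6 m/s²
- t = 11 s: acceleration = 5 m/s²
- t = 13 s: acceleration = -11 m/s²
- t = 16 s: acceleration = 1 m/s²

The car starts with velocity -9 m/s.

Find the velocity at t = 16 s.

-33 m/s

Δv equals the area under the a-t graph; then v = v₀ + Δv.
0–5 s: ½(6 + -6)(5) = 0 m/s
5–11 s: ½(-6 + 5)(6) = -3 m/s
11–13 s: ½(5 + -11)(2) = -6 m/s
13–16 s: ½(-11 + 1)(3) = -15 m/s
Δv = -24 m/s, so v(16) = -9 + (-24) = -33 m/s.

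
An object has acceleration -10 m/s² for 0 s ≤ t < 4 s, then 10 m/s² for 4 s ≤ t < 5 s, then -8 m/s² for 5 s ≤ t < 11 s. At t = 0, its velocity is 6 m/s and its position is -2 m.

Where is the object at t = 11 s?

-375 m

On each constant-a segment, Δv = aΔt and Δx = v₀Δt + ½aΔt²; chain segment to segment.
0–4 s: v starts 6 m/s; Δx = 6·4 + ½·-10·4² = -56 m; v ends -34 m/s.
4–5 s: v starts -34 m/s; Δx = -34·1 + ½·10·1² = -29 m; v ends -24 m/s.
5–11 s: v starts -24 m/s; Δx = -24·6 + ½·-8·6² = -288 m; v ends -72 m/s.
x(11) = -2 + Σ Δx = -375 m.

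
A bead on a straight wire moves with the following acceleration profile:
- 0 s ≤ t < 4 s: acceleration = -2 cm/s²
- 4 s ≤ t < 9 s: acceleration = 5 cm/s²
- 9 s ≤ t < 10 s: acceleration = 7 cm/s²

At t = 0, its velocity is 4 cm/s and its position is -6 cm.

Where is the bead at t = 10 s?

61 cm

On each constant-a segment, Δv = aΔt and Δx = v₀Δt + ½aΔt²; chain segment to segment.
0–4 s: v starts 4 cm/s; Δx = 4·4 + ½·-2·4² = 0 cm; v ends -4 cm/s.
4–9 s: v starts -4 cm/s; Δx = -4·5 + ½·5·5² = 42.5 cm; v ends 21 cm/s.
9–10 s: v starts 21 cm/s; Δx = 21·1 + ½·7·1² = 24.5 cm; v ends 28 cm/s.
x(10) = -6 + Σ Δx = 61 cm.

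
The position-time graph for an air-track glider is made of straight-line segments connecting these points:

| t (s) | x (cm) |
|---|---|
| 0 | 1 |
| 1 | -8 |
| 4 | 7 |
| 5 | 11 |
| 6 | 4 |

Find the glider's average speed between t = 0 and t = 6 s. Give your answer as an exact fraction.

Average speed = (total path length)/(elapsed time); on a piecewise-linear x-t graph the path length is Σ|Δx|.
0–1 s: |Δx| = |-8 − 1| = 9 cm
1–4 s: |Δx| = |7 − -8| = 15 cm
4–5 s: |Δx| = |11 − 7| = 4 cm
5–6 s: |Δx| = |4 − 11| = 7 cm
Total path = 35 cm; average speed = 35/6 = 35/6 cm/s.

35/6 cm/s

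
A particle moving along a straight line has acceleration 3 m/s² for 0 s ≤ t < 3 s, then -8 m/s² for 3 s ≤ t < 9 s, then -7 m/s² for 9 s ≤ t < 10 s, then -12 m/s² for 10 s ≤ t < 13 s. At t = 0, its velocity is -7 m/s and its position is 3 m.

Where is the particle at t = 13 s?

-399 m

On each constant-a segment, Δv = aΔt and Δx = v₀Δt + ½aΔt²; chain segment to segment.
0–3 s: v starts -7 m/s; Δx = -7·3 + ½·3·3² = -7.5 m; v ends 2 m/s.
3–9 s: v starts 2 m/s; Δx = 2·6 + ½·-8·6² = -132 m; v ends -46 m/s.
9–10 s: v starts -46 m/s; Δx = -46·1 + ½·-7·1² = -49.5 m; v ends -53 m/s.
10–13 s: v starts -53 m/s; Δx = -53·3 + ½·-12·3² = -213 m; v ends -89 m/s.
x(13) = 3 + Σ Δx = -399 m.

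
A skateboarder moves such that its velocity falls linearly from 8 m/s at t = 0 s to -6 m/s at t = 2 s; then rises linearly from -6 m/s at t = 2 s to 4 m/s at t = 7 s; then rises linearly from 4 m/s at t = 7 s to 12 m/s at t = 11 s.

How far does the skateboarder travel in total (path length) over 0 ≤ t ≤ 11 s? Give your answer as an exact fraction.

Distance (not displacement) is the total path length: add the absolute areas under v-t.
0–2 s: v = 0 at t = 8/7 s; triangle areas 32/7 + 18/7 = 50/7 m
2–7 s: v = 0 at t = 5 s; triangle areas 9 + 4 = 13 m
7–11 s: |½(4 + 12)(4)| = 32 m
Total distance = 365/7 m

365/7 m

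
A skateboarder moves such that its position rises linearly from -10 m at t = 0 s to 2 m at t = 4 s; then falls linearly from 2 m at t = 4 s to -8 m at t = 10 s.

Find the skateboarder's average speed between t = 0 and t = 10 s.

2.2 m/s

Average speed = (total path length)/(elapsed time); on a piecewise-linear x-t graph the path length is Σ|Δx|.
0–4 s: |Δx| = |2 − -10| = 12 m
4–10 s: |Δx| = |-8 − 2| = 10 m
Total path = 22 m; average speed = 22/10 = 2.2 m/s.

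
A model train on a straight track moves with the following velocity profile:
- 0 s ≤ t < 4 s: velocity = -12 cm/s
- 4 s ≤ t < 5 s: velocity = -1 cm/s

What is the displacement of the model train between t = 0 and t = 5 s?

Net displacement equals the area under the velocity-time graph (areas below the axis count negative).
0–4 s: -12 × 4 = -48 cm
4–5 s: -1 × 1 = -1 cm
Net displacement = -49 cm

-49 cm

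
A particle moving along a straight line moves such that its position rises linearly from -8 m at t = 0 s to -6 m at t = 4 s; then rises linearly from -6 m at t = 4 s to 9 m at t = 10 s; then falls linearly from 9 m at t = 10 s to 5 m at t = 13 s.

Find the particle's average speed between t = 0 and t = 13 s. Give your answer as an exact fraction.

Average speed = (total path length)/(elapsed time); on a piecewise-linear x-t graph the path length is Σ|Δx|.
0–4 s: |Δx| = |-6 − -8| = 2 m
4–10 s: |Δx| = |9 − -6| = 15 m
10–13 s: |Δx| = |5 − 9| = 4 m
Total path = 21 m; average speed = 21/13 = 21/13 m/s.

21/13 m/s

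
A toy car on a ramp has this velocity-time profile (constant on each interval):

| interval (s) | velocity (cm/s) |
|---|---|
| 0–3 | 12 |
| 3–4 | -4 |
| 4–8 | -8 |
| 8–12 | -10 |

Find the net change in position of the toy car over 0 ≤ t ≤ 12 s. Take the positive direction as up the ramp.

Net displacement equals the area under the velocity-time graph (areas below the axis count negative).
0–3 s: 12 × 3 = 36 cm
3–4 s: -4 × 1 = -4 cm
4–8 s: -8 × 4 = -32 cm
8–12 s: -10 × 4 = -40 cm
Net displacement = -40 cm

-40 cm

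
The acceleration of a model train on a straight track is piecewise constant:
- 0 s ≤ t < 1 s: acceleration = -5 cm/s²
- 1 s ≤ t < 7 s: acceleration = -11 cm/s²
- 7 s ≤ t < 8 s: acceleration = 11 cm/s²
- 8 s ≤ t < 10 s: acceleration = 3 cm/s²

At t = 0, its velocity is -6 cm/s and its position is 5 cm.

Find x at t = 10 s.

-465 cm

On each constant-a segment, Δv = aΔt and Δx = v₀Δt + ½aΔt²; chain segment to segment.
0–1 s: v starts -6 cm/s; Δx = -6·1 + ½·-5·1² = -8.5 cm; v ends -11 cm/s.
1–7 s: v starts -11 cm/s; Δx = -11·6 + ½·-11·6² = -264 cm; v ends -77 cm/s.
7–8 s: v starts -77 cm/s; Δx = -77·1 + ½·11·1² = -71.5 cm; v ends -66 cm/s.
8–10 s: v starts -66 cm/s; Δx = -66·2 + ½·3·2² = -126 cm; v ends -60 cm/s.
x(10) = 5 + Σ Δx = -465 cm.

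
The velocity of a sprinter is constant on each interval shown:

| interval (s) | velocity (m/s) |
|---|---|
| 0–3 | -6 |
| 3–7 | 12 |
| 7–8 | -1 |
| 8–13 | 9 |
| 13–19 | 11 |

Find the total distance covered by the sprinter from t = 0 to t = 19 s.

Total distance travelled is ∫|v| dt — sum the magnitudes of each area piece.
0–3 s: |-6| × 3 = 18 m
3–7 s: |12| × 4 = 48 m
7–8 s: |-1| × 1 = 1 m
8–13 s: |9| × 5 = 45 m
13–19 s: |11| × 6 = 66 m
Total distance = 178 m

178 m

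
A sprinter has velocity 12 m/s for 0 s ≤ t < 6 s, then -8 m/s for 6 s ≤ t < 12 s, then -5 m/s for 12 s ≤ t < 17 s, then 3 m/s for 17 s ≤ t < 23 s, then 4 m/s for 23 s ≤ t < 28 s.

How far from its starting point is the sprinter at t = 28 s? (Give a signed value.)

Displacement is the signed area under the v-t curve.
0–6 s: 12 × 6 = 72 m
6–12 s: -8 × 6 = -48 m
12–17 s: -5 × 5 = -25 m
17–23 s: 3 × 6 = 18 m
23–28 s: 4 × 5 = 20 m
Net displacement = 37 m

37 m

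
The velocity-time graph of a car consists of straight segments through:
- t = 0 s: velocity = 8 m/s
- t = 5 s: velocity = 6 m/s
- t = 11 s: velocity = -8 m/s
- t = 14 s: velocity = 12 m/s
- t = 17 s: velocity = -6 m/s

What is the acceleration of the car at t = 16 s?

-6 m/s²

Acceleration is the slope of the v-t graph on 14–17 s: (-6 − 12)/(17 − 14) = -6 m/s².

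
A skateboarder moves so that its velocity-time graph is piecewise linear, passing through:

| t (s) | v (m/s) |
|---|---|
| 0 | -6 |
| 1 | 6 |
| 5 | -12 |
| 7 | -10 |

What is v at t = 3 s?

On 1–5 s the graph is linear from 6 to -12 m/s: v(3) = 6 + (-12 − 6)·(3 − 1)/(5 − 1) = -3 m/s.

-3 m/s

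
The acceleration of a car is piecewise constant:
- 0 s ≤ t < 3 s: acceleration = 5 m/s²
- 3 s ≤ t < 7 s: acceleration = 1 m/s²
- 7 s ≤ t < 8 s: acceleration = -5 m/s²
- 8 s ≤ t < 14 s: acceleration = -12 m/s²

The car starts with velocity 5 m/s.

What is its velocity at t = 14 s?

Δv equals the area under the a-t graph; then v = v₀ + Δv.
0–3 s: 5 × 3 = 15 m/s
3–7 s: 1 × 4 = 4 m/s
7–8 s: -5 × 1 = -5 m/s
8–14 s: -12 × 6 = -72 m/s
Δv = -58 m/s, so v(14) = 5 + (-58) = -53 m/s.

-53 m/s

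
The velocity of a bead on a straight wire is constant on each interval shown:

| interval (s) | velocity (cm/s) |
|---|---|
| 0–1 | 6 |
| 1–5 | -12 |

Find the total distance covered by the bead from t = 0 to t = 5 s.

54 cm

Total distance travelled is ∫|v| dt — sum the magnitudes of each area piece.
0–1 s: |6| × 1 = 6 cm
1–5 s: |-12| × 4 = 48 cm
Total distance = 54 cm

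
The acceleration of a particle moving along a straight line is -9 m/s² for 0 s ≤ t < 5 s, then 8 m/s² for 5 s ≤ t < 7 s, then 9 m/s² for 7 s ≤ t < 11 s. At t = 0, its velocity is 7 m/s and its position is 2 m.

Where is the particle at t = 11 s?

-151.5 m

On each constant-a segment, Δv = aΔt and Δx = v₀Δt + ½aΔt²; chain segment to segment.
0–5 s: v starts 7 m/s; Δx = 7·5 + ½·-9·5² = -77.5 m; v ends -38 m/s.
5–7 s: v starts -38 m/s; Δx = -38·2 + ½·8·2² = -60 m; v ends -22 m/s.
7–11 s: v starts -22 m/s; Δx = -22·4 + ½·9·4² = -16 m; v ends 14 m/s.
x(11) = 2 + Σ Δx = -151.5 m.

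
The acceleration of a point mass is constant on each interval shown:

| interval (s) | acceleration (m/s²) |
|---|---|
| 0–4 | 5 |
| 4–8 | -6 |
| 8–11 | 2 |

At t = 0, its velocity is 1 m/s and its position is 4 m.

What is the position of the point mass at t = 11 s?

84 m

On each constant-a segment, Δv = aΔt and Δx = v₀Δt + ½aΔt²; chain segment to segment.
0–4 s: v starts 1 m/s; Δx = 1·4 + ½·5·4² = 44 m; v ends 21 m/s.
4–8 s: v starts 21 m/s; Δx = 21·4 + ½·-6·4² = 36 m; v ends -3 m/s.
8–11 s: v starts -3 m/s; Δx = -3·3 + ½·2·3² = 0 m; v ends 3 m/s.
x(11) = 4 + Σ Δx = 84 m.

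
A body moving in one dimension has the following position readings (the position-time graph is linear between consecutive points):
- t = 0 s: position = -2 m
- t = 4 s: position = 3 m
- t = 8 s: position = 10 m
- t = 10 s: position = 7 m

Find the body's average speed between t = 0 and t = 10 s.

1.5 m/s

Average speed = (total path length)/(elapsed time); on a piecewise-linear x-t graph the path length is Σ|Δx|.
0–4 s: |Δx| = |3 − -2| = 5 m
4–8 s: |Δx| = |10 − 3| = 7 m
8–10 s: |Δx| = |7 − 10| = 3 m
Total path = 15 m; average speed = 15/10 = 1.5 m/s.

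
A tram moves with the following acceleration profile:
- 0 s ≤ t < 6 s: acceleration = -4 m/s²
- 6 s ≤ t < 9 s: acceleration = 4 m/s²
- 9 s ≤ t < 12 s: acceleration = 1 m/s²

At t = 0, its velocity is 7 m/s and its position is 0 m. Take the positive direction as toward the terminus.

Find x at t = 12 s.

-73.5 m

On each constant-a segment, Δv = aΔt and Δx = v₀Δt + ½aΔt²; chain segment to segment.
0–6 s: v starts 7 m/s; Δx = 7·6 + ½·-4·6² = -30 m; v ends -17 m/s.
6–9 s: v starts -17 m/s; Δx = -17·3 + ½·4·3² = -33 m; v ends -5 m/s.
9–12 s: v starts -5 m/s; Δx = -5·3 + ½·1·3² = -10.5 m; v ends -2 m/s.
x(12) = 0 + Σ Δx = -73.5 m.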